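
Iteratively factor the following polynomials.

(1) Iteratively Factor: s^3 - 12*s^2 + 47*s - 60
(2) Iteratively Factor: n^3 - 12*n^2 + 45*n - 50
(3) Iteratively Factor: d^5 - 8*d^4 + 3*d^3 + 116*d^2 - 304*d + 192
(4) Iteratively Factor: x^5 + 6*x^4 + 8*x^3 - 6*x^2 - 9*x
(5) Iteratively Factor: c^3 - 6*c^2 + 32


(1) = (s - 4)*(s^2 - 8*s + 15) = (s - 5)*(s - 4)*(s - 3)
(2) = (n - 2)*(n^2 - 10*n + 25) = (n - 5)*(n - 2)*(n - 5)
(3) = (d - 4)*(d^4 - 4*d^3 - 13*d^2 + 64*d - 48) = (d - 4)*(d + 4)*(d^3 - 8*d^2 + 19*d - 12) = (d - 4)*(d - 3)*(d + 4)*(d^2 - 5*d + 4) = (d - 4)*(d - 3)*(d - 1)*(d + 4)*(d - 4)
(4) = (x + 3)*(x^4 + 3*x^3 - x^2 - 3*x) = x*(x + 3)*(x^3 + 3*x^2 - x - 3) = x*(x - 1)*(x + 3)*(x^2 + 4*x + 3) = x*(x - 1)*(x + 1)*(x + 3)*(x + 3)
(5) = (c - 4)*(c^2 - 2*c - 8) = (c - 4)^2*(c + 2)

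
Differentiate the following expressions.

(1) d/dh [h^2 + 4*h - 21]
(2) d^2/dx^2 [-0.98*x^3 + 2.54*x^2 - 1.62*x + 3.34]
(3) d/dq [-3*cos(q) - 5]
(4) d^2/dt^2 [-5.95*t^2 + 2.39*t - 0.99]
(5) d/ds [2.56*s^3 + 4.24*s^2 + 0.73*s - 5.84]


(1) = 2*h + 4
(2) = 5.08 - 5.88*x
(3) = 3*sin(q)
(4) = -11.9000000000000
(5) = 7.68*s^2 + 8.48*s + 0.73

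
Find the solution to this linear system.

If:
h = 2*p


Then:
h = 2*p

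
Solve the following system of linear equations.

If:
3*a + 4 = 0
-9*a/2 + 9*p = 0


Then:
a = -4/3
p = -2/3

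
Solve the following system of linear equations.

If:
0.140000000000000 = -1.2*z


Then:
z = -0.12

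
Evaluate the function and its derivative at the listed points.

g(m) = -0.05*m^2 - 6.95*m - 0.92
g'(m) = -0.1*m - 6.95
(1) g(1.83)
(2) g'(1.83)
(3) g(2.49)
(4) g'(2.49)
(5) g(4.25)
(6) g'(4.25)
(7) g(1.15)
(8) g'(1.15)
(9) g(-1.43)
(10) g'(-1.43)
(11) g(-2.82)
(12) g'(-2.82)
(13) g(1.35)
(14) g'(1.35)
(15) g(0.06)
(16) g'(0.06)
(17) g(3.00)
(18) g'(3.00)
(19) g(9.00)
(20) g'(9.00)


(1) = -13.81
(2) = -7.13
(3) = -18.54
(4) = -7.20
(5) = -31.36
(6) = -7.38
(7) = -8.98
(8) = -7.07
(9) = 8.92
(10) = -6.81
(11) = 18.28
(12) = -6.67
(13) = -10.39
(14) = -7.08
(15) = -1.34
(16) = -6.96
(17) = -22.22
(18) = -7.25
(19) = -67.52
(20) = -7.85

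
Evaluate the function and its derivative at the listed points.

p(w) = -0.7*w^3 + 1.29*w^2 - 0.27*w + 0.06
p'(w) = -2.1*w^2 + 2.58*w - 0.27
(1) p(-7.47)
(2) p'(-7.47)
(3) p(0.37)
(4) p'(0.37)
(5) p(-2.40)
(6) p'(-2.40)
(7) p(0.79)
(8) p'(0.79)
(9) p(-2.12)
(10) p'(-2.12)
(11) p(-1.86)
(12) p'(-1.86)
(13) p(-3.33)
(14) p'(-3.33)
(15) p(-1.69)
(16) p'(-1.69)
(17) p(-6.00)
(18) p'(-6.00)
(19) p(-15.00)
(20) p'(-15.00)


(1) = 365.84
(2) = -136.72
(3) = 0.10
(4) = 0.40
(5) = 17.82
(6) = -18.56
(7) = 0.31
(8) = 0.46
(9) = 13.10
(10) = -15.18
(11) = 9.53
(12) = -12.33
(13) = 41.11
(14) = -32.15
(15) = 7.58
(16) = -10.63
(17) = 199.32
(18) = -91.35
(19) = 2656.86
(20) = -511.47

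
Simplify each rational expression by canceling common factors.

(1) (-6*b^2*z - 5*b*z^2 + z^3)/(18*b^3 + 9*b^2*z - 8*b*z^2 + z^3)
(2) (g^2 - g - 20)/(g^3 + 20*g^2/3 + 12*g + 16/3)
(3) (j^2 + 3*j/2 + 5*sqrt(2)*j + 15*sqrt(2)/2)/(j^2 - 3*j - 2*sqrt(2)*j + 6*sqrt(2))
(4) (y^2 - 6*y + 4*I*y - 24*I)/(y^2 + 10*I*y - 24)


(1) = z/(-3*b + z)
(2) = (3*g - 15)/(3*g^2 + 8*g + 4)
(3) = (2*j^2 + j*(3 + 10*sqrt(2)) + 15*sqrt(2))/(2*j^2 + j*(-6 - 4*sqrt(2)) + 12*sqrt(2))
(4) = (y - 6)/(y + 6*I)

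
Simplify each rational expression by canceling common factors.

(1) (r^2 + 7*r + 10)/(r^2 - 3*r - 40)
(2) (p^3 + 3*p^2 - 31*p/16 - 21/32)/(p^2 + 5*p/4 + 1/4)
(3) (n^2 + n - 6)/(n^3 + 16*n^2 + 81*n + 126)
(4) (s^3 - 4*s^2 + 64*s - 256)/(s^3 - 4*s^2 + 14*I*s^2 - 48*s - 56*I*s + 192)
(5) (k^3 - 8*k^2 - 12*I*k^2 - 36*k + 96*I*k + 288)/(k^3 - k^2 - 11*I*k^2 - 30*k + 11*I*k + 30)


(1) = (r + 2)/(r - 8)
(2) = (8*p^2 + 22*p - 21)/(8*p + 8)
(3) = (n - 2)/(n^2 + 13*n + 42)
(4) = (s - 8*I)/(s + 6*I)
(5) = (k^2 + k*(-8 - 6*I) + 48*I)/(k^2 + k*(-1 - 5*I) + 5*I)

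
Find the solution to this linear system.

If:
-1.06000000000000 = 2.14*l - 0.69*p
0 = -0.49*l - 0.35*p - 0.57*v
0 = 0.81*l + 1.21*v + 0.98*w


Then:
l = 0.386664366012652*w - 0.45034299139863
p = 1.19921991777837*w + 0.13951593972019
v = 0.301469275233794 - 1.06875879047128*w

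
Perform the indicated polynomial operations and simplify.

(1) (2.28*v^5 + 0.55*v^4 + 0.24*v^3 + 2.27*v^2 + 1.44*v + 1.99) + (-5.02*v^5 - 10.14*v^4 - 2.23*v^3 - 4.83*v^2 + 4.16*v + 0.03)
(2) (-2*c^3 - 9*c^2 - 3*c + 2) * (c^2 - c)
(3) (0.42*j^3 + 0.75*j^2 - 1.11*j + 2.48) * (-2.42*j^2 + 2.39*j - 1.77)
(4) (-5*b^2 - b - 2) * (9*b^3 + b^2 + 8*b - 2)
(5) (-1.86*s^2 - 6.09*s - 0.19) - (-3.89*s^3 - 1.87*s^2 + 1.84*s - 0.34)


(1) = -2.74*v^5 - 9.59*v^4 - 1.99*v^3 - 2.56*v^2 + 5.6*v + 2.02
(2) = -2*c^5 - 7*c^4 + 6*c^3 + 5*c^2 - 2*c
(3) = -1.0164*j^5 - 0.8112*j^4 + 3.7353*j^3 - 9.982*j^2 + 7.8919*j - 4.3896
(4) = -45*b^5 - 14*b^4 - 59*b^3 - 14*b + 4
(5) = 3.89*s^3 + 0.01*s^2 - 7.93*s + 0.15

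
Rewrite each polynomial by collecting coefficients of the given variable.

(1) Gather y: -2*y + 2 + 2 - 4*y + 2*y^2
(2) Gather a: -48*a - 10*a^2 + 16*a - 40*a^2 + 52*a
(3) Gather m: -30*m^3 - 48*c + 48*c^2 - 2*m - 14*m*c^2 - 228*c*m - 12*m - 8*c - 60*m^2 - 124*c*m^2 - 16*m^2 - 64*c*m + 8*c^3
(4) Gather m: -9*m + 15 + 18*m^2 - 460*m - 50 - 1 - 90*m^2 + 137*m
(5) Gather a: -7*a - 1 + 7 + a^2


(1) = 2*y^2 - 6*y + 4
(2) = -50*a^2 + 20*a
(3) = 8*c^3 + 48*c^2 - 56*c - 30*m^3 + m^2*(-124*c - 76) + m*(-14*c^2 - 292*c - 14)
(4) = -72*m^2 - 332*m - 36
(5) = a^2 - 7*a + 6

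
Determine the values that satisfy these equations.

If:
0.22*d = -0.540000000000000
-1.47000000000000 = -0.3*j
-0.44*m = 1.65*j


Then:
d = -2.45
j = 4.90
m = -18.38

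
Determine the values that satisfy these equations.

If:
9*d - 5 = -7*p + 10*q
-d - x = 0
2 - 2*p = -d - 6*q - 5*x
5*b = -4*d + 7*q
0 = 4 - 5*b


Then:
b = 4/5
d = -58/9
p = 41/9
q = -28/9
x = 58/9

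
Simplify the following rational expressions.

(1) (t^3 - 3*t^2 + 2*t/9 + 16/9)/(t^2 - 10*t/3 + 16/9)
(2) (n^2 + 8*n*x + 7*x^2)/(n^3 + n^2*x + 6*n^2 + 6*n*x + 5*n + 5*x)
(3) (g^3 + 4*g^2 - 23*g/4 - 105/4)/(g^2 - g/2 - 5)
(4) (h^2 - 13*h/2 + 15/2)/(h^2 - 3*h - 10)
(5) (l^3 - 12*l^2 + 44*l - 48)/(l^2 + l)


(1) = (3*t^2 - t - 2)/(3*t - 2)
(2) = (n + 7*x)/(n^2 + 6*n + 5)
(3) = (2*g^2 + 13*g + 21)/(2*g + 4)
(4) = (2*h - 3)/(2*h + 4)
(5) = (l^3 - 12*l^2 + 44*l - 48)/(l^2 + l)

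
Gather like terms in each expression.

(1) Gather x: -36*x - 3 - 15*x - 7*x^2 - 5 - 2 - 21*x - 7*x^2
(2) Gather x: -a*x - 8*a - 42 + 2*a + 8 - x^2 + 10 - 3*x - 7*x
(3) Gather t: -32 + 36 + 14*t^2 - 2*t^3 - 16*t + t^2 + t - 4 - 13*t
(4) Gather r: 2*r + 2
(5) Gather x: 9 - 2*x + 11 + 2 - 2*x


(1) = -14*x^2 - 72*x - 10
(2) = -6*a - x^2 + x*(-a - 10) - 24
(3) = -2*t^3 + 15*t^2 - 28*t
(4) = 2*r + 2
(5) = 22 - 4*x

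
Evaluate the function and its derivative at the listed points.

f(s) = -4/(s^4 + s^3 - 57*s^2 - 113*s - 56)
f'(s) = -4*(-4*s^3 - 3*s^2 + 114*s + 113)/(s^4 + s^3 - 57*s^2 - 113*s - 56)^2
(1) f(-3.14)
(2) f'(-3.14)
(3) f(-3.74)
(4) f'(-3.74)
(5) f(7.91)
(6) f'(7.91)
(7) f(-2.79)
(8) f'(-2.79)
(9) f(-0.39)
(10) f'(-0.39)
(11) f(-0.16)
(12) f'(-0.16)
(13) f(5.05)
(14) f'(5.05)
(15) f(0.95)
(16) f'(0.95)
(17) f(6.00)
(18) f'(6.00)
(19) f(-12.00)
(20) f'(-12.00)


(1) = 0.02
(2) = 0.02
(3) = 0.01
(4) = 0.01
(5) = 0.04
(6) = 0.41
(7) = 0.03
(8) = 0.03
(9) = 0.19
(10) = -0.64
(11) = 0.10
(12) = -0.24
(13) = 0.00
(14) = -0.00
(15) = 0.02
(16) = -0.02
(17) = 0.00
(18) = 0.00
(19) = -0.00
(20) = -0.00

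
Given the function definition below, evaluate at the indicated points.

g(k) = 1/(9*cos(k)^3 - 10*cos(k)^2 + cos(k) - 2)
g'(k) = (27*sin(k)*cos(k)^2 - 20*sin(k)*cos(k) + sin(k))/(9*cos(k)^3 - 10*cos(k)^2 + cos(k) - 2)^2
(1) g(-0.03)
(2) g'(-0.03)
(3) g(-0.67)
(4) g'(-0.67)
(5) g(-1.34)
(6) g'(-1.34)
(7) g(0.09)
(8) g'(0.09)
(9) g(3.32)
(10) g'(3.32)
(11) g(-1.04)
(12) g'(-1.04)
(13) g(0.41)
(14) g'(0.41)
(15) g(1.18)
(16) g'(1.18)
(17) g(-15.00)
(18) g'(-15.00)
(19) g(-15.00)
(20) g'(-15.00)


(1) = -0.50
(2) = -0.06
(3) = -0.33
(4) = -0.13
(5) = -0.46
(6) = 0.44
(7) = -0.49
(8) = 0.17
(9) = -0.05
(10) = -0.02
(11) = -0.35
(12) = 0.23
(13) = -0.39
(14) = 0.33
(15) = -0.39
(16) = -0.38
(17) = -0.08
(18) = -0.13
(19) = -0.08
(20) = -0.13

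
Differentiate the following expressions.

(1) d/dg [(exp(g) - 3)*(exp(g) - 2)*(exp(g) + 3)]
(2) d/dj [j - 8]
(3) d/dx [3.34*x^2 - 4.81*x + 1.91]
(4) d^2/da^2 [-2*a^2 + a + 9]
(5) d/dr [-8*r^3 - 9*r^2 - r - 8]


(1) = (3*exp(2*g) - 4*exp(g) - 9)*exp(g)
(2) = 1
(3) = 6.68*x - 4.81
(4) = -4
(5) = -24*r^2 - 18*r - 1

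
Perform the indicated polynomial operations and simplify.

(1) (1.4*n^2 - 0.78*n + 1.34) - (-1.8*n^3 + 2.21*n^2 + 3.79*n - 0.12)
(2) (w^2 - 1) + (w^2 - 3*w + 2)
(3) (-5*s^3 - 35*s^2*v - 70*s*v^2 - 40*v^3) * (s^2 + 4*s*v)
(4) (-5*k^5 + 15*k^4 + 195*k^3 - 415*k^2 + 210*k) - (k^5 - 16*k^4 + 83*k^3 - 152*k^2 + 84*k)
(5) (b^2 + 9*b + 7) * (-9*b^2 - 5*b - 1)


(1) = 1.8*n^3 - 0.81*n^2 - 4.57*n + 1.46
(2) = 2*w^2 - 3*w + 1
(3) = -5*s^5 - 55*s^4*v - 210*s^3*v^2 - 320*s^2*v^3 - 160*s*v^4
(4) = -6*k^5 + 31*k^4 + 112*k^3 - 263*k^2 + 126*k
(5) = -9*b^4 - 86*b^3 - 109*b^2 - 44*b - 7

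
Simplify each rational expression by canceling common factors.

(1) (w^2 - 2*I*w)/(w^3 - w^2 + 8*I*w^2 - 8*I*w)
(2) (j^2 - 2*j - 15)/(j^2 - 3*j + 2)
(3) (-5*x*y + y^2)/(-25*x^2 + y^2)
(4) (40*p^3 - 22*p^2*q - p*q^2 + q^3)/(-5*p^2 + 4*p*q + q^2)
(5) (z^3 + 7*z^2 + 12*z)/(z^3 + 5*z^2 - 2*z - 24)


(1) = (w - 2*I)/(w^2 + w*(-1 + 8*I) - 8*I)
(2) = (j^2 - 2*j - 15)/(j^2 - 3*j + 2)
(3) = y/(5*x + y)
(4) = (-8*p^2 + 6*p*q - q^2)/(p - q)
(5) = z/(z - 2)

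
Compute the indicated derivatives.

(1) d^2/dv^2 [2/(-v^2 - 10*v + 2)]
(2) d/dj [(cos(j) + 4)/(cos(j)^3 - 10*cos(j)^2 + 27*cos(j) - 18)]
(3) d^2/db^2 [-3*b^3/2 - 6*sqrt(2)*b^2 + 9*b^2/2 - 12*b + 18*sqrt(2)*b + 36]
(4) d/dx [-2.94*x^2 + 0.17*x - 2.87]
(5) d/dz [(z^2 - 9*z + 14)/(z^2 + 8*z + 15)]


(1) = 4*(v^2 + 10*v - 4*(v + 5)^2 - 2)/(v^2 + 10*v - 2)^3
(2) = (-157*cos(j)/2 + cos(2*j) + cos(3*j)/2 + 127)*sin(j)/(cos(j)^3 - 10*cos(j)^2 + 27*cos(j) - 18)^2
(3) = -9*b - 12*sqrt(2) + 9
(4) = 0.17 - 5.88*x
(5) = (17*z^2 + 2*z - 247)/(z^4 + 16*z^3 + 94*z^2 + 240*z + 225)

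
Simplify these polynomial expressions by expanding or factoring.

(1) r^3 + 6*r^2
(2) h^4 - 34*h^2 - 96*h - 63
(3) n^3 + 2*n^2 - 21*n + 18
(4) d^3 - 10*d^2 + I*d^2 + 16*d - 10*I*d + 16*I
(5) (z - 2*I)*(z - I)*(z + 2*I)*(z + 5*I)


(1) = r^2*(r + 6)
(2) = (h - 7)*(h + 1)*(h + 3)^2
(3) = (n - 3)*(n - 1)*(n + 6)
(4) = (d - 8)*(d - 2)*(d + I)
(5) = z^4 + 4*I*z^3 + 9*z^2 + 16*I*z + 20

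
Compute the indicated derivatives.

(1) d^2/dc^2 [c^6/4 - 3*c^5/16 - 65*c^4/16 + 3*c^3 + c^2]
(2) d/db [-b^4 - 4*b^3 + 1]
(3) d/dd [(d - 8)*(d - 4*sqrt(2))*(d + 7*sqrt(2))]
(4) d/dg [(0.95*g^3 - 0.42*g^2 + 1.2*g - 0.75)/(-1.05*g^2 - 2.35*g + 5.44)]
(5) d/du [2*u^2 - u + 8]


(1) = 15*c^4/2 - 15*c^3/4 - 195*c^2/4 + 18*c + 2
(2) = 4*b^2*(-b - 3)
(3) = 3*d^2 - 16*d + 6*sqrt(2)*d - 56 - 24*sqrt(2)
(4) = (-0.9975*g^4 - 4.465*g^3 + 17.751*g^2 - 6.1446*g + 4.7655)/(1.1025*g^4 + 4.935*g^3 - 5.9015*g^2 - 25.568*g + 29.5936)
(5) = 4*u - 1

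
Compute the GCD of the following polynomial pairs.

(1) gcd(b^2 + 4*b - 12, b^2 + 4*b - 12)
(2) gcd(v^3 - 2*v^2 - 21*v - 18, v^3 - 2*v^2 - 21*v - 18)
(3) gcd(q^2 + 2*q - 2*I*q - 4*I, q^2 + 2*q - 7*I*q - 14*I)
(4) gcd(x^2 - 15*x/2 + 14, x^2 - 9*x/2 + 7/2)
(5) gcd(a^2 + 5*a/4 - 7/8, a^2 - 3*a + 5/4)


(1) = gcd((b - 2)*(b + 6), (b - 2)*(b + 6)) = b^2 + 4*b - 12
(2) = gcd((v - 6)*(v + 1)*(v + 3), (v - 6)*(v + 1)*(v + 3)) = v^3 - 2*v^2 - 21*v - 18
(3) = gcd((q + 2)*(q - 2*I), (q + 2)*(q - 7*I)) = q + 2
(4) = gcd((x - 4)*(x - 7/2), (x - 7/2)*(x - 1)) = x - 7/2
(5) = a - 1/2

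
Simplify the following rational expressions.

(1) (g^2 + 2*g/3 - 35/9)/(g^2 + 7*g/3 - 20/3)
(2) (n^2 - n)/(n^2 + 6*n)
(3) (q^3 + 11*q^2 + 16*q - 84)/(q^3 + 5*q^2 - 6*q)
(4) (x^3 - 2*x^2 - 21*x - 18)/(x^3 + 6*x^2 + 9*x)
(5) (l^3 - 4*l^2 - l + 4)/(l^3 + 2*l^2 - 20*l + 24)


(1) = (3*g + 7)/(3*g + 12)
(2) = (n - 1)/(n + 6)
(3) = (q^2 + 5*q - 14)/(q^2 - q)
(4) = (x^2 - 5*x - 6)/(x^2 + 3*x)
(5) = (l^3 - 4*l^2 - l + 4)/(l^3 + 2*l^2 - 20*l + 24)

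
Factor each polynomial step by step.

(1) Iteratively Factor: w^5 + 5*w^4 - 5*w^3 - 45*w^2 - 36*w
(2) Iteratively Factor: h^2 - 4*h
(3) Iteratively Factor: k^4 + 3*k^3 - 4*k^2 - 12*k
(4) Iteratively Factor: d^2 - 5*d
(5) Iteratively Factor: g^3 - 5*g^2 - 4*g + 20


(1) = (w - 3)*(w^4 + 8*w^3 + 19*w^2 + 12*w) = (w - 3)*(w + 1)*(w^3 + 7*w^2 + 12*w) = (w - 3)*(w + 1)*(w + 3)*(w^2 + 4*w) = (w - 3)*(w + 1)*(w + 3)*(w + 4)*(w)
(2) = (h - 4)*(h)
(3) = (k)*(k^3 + 3*k^2 - 4*k - 12) = k*(k + 3)*(k^2 - 4) = k*(k + 2)*(k + 3)*(k - 2)
(4) = (d)*(d - 5)
(5) = (g - 5)*(g^2 - 4) = (g - 5)*(g + 2)*(g - 2)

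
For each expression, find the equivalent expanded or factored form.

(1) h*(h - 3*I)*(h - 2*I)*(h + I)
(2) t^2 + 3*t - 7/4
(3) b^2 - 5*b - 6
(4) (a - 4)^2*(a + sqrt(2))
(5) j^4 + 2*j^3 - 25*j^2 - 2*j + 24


(1) = h^4 - 4*I*h^3 - h^2 - 6*I*h
(2) = (t - 1/2)*(t + 7/2)
(3) = (b - 6)*(b + 1)
(4) = a^3 - 8*a^2 + sqrt(2)*a^2 - 8*sqrt(2)*a + 16*a + 16*sqrt(2)
(5) = (j - 4)*(j - 1)*(j + 1)*(j + 6)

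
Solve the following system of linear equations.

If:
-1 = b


Then:
b = -1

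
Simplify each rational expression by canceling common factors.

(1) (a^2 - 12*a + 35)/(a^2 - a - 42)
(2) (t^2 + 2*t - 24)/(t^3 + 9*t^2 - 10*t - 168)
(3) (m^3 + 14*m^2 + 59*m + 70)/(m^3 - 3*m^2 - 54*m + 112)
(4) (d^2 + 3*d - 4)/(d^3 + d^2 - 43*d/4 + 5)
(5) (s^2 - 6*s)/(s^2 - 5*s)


(1) = (a - 5)/(a + 6)
(2) = 1/(t + 7)
(3) = (m^2 + 7*m + 10)/(m^2 - 10*m + 16)
(4) = (4*d - 4)/(4*d^2 - 12*d + 5)
(5) = (s - 6)/(s - 5)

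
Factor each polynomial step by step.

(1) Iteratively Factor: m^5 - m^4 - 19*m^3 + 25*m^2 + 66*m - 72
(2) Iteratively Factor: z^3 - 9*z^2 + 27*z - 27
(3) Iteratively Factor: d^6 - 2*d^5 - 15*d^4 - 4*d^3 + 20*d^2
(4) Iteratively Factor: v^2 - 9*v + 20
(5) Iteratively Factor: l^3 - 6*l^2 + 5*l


(1) = (m - 3)*(m^4 + 2*m^3 - 13*m^2 - 14*m + 24) = (m - 3)*(m + 2)*(m^3 - 13*m + 12) = (m - 3)*(m - 1)*(m + 2)*(m^2 + m - 12) = (m - 3)*(m - 1)*(m + 2)*(m + 4)*(m - 3)
(2) = (z - 3)*(z^2 - 6*z + 9) = (z - 3)^2*(z - 3)
(3) = (d + 2)*(d^5 - 4*d^4 - 7*d^3 + 10*d^2) = (d + 2)^2*(d^4 - 6*d^3 + 5*d^2) = (d - 5)*(d + 2)^2*(d^3 - d^2) = d*(d - 5)*(d + 2)^2*(d^2 - d) = d*(d - 5)*(d - 1)*(d + 2)^2*(d)
(4) = (v - 4)*(v - 5)
(5) = (l - 1)*(l^2 - 5*l) = l*(l - 1)*(l - 5)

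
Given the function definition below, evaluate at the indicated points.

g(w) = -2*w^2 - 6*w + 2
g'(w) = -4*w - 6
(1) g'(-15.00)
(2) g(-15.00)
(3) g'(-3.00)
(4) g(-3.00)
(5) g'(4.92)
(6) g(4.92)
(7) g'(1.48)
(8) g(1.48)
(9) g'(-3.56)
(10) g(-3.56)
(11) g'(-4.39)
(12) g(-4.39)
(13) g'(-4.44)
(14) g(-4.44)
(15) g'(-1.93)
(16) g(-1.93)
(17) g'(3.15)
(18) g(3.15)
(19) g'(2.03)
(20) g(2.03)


(1) = 54.00
(2) = -358.00
(3) = 6.00
(4) = 2.00
(5) = -25.68
(6) = -75.93
(7) = -11.92
(8) = -11.26
(9) = 8.24
(10) = -1.99
(11) = 11.56
(12) = -10.20
(13) = 11.76
(14) = -10.79
(15) = 1.72
(16) = 6.13
(17) = -18.60
(18) = -36.74
(19) = -14.12
(20) = -18.42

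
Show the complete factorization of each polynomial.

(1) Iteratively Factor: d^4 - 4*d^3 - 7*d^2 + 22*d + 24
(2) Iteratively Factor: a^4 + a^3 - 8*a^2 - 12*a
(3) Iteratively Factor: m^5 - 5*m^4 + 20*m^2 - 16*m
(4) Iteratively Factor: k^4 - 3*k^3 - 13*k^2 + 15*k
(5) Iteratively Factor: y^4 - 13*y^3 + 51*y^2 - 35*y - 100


(1) = (d + 1)*(d^3 - 5*d^2 - 2*d + 24) = (d - 4)*(d + 1)*(d^2 - d - 6) = (d - 4)*(d - 3)*(d + 1)*(d + 2)
(2) = (a - 3)*(a^3 + 4*a^2 + 4*a) = (a - 3)*(a + 2)*(a^2 + 2*a) = (a - 3)*(a + 2)^2*(a)
(3) = (m - 1)*(m^4 - 4*m^3 - 4*m^2 + 16*m) = (m - 2)*(m - 1)*(m^3 - 2*m^2 - 8*m) = (m - 4)*(m - 2)*(m - 1)*(m^2 + 2*m) = (m - 4)*(m - 2)*(m - 1)*(m + 2)*(m)
(4) = (k)*(k^3 - 3*k^2 - 13*k + 15) = k*(k - 1)*(k^2 - 2*k - 15) = k*(k - 5)*(k - 1)*(k + 3)
(5) = (y - 5)*(y^3 - 8*y^2 + 11*y + 20) = (y - 5)*(y + 1)*(y^2 - 9*y + 20) = (y - 5)^2*(y + 1)*(y - 4)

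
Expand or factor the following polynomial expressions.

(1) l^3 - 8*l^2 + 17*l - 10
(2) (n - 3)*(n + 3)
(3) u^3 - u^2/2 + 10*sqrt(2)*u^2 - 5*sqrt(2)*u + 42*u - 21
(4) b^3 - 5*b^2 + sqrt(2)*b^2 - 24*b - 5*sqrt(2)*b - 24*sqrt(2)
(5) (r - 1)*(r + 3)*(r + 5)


(1) = (l - 5)*(l - 2)*(l - 1)
(2) = n^2 - 9
(3) = (u - 1/2)*(u + 3*sqrt(2))*(u + 7*sqrt(2))
(4) = (b - 8)*(b + 3)*(b + sqrt(2))
(5) = r^3 + 7*r^2 + 7*r - 15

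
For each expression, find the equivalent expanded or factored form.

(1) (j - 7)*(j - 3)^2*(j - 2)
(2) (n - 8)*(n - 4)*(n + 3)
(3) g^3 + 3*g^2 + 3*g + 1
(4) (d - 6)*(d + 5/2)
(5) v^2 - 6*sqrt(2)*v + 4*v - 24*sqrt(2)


(1) = j^4 - 15*j^3 + 77*j^2 - 165*j + 126
(2) = n^3 - 9*n^2 - 4*n + 96
(3) = (g + 1)^3
(4) = d^2 - 7*d/2 - 15
(5) = (v + 4)*(v - 6*sqrt(2))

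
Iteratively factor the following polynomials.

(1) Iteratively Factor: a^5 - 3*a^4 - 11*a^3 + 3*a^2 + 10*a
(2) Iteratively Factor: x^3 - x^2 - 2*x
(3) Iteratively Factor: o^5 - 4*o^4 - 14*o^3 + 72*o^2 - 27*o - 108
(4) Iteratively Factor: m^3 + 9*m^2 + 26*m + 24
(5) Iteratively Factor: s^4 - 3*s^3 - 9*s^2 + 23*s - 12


(1) = (a + 2)*(a^4 - 5*a^3 - a^2 + 5*a) = (a - 5)*(a + 2)*(a^3 - a) = a*(a - 5)*(a + 2)*(a^2 - 1) = a*(a - 5)*(a + 1)*(a + 2)*(a - 1)
(2) = (x + 1)*(x^2 - 2*x) = x*(x + 1)*(x - 2)
(3) = (o - 3)*(o^4 - o^3 - 17*o^2 + 21*o + 36) = (o - 3)^2*(o^3 + 2*o^2 - 11*o - 12) = (o - 3)^2*(o + 4)*(o^2 - 2*o - 3) = (o - 3)^2*(o + 1)*(o + 4)*(o - 3)
(4) = (m + 3)*(m^2 + 6*m + 8) = (m + 3)*(m + 4)*(m + 2)
(5) = (s - 4)*(s^3 + s^2 - 5*s + 3) = (s - 4)*(s - 1)*(s^2 + 2*s - 3) = (s - 4)*(s - 1)^2*(s + 3)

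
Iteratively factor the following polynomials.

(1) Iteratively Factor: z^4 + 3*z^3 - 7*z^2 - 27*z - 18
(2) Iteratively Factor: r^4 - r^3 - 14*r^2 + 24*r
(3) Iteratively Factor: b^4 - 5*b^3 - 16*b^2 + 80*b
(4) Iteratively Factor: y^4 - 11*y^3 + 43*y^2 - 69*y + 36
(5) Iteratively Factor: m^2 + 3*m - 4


(1) = (z + 3)*(z^3 - 7*z - 6) = (z + 1)*(z + 3)*(z^2 - z - 6) = (z + 1)*(z + 2)*(z + 3)*(z - 3)
(2) = (r)*(r^3 - r^2 - 14*r + 24) = r*(r - 2)*(r^2 + r - 12) = r*(r - 3)*(r - 2)*(r + 4)
(3) = (b - 4)*(b^3 - b^2 - 20*b) = (b - 4)*(b + 4)*(b^2 - 5*b) = (b - 5)*(b - 4)*(b + 4)*(b)
(4) = (y - 1)*(y^3 - 10*y^2 + 33*y - 36) = (y - 3)*(y - 1)*(y^2 - 7*y + 12) = (y - 3)^2*(y - 1)*(y - 4)
(5) = (m - 1)*(m + 4)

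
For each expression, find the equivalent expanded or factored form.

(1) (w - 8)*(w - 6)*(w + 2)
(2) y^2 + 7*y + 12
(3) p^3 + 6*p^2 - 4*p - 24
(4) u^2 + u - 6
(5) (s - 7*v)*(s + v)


(1) = w^3 - 12*w^2 + 20*w + 96
(2) = (y + 3)*(y + 4)
(3) = (p - 2)*(p + 2)*(p + 6)
(4) = (u - 2)*(u + 3)
(5) = s^2 - 6*s*v - 7*v^2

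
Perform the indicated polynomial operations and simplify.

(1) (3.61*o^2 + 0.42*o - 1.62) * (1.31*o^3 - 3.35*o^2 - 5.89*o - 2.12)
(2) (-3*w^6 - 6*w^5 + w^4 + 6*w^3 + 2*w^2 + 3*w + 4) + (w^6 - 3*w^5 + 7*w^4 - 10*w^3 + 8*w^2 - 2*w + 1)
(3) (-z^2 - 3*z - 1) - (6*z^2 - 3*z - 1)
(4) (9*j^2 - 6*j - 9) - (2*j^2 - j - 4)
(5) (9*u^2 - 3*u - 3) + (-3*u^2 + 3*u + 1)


(1) = 4.7291*o^5 - 11.5433*o^4 - 24.7921*o^3 - 4.7*o^2 + 8.6514*o + 3.4344
(2) = -2*w^6 - 9*w^5 + 8*w^4 - 4*w^3 + 10*w^2 + w + 5
(3) = -7*z^2
(4) = 7*j^2 - 5*j - 5
(5) = 6*u^2 - 2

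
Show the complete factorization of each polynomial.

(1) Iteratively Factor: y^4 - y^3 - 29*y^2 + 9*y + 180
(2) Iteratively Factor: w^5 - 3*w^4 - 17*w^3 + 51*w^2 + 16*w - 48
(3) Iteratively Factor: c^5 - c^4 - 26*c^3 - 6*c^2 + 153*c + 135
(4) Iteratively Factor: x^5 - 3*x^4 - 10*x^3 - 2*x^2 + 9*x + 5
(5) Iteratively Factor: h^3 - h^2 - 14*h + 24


(1) = (y - 3)*(y^3 + 2*y^2 - 23*y - 60) = (y - 3)*(y + 4)*(y^2 - 2*y - 15) = (y - 5)*(y - 3)*(y + 4)*(y + 3)
(2) = (w - 1)*(w^4 - 2*w^3 - 19*w^2 + 32*w + 48) = (w - 4)*(w - 1)*(w^3 + 2*w^2 - 11*w - 12) = (w - 4)*(w - 1)*(w + 4)*(w^2 - 2*w - 3) = (w - 4)*(w - 3)*(w - 1)*(w + 4)*(w + 1)
(3) = (c + 3)*(c^4 - 4*c^3 - 14*c^2 + 36*c + 45) = (c + 1)*(c + 3)*(c^3 - 5*c^2 - 9*c + 45) = (c + 1)*(c + 3)^2*(c^2 - 8*c + 15) = (c - 3)*(c + 1)*(c + 3)^2*(c - 5)
(4) = (x - 1)*(x^4 - 2*x^3 - 12*x^2 - 14*x - 5) = (x - 1)*(x + 1)*(x^3 - 3*x^2 - 9*x - 5) = (x - 1)*(x + 1)^2*(x^2 - 4*x - 5) = (x - 5)*(x - 1)*(x + 1)^2*(x + 1)
(5) = (h - 3)*(h^2 + 2*h - 8) = (h - 3)*(h - 2)*(h + 4)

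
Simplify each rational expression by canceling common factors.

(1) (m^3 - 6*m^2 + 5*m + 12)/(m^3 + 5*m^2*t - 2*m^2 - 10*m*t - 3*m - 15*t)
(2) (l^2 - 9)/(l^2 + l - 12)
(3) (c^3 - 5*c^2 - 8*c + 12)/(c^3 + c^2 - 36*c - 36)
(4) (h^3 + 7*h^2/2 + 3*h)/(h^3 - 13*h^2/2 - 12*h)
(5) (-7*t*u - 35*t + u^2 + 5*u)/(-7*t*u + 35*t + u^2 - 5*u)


(1) = (m - 4)/(m + 5*t)
(2) = (l + 3)/(l + 4)
(3) = (c^2 + c - 2)/(c^2 + 7*c + 6)
(4) = (h + 2)/(h - 8)
(5) = (u + 5)/(u - 5)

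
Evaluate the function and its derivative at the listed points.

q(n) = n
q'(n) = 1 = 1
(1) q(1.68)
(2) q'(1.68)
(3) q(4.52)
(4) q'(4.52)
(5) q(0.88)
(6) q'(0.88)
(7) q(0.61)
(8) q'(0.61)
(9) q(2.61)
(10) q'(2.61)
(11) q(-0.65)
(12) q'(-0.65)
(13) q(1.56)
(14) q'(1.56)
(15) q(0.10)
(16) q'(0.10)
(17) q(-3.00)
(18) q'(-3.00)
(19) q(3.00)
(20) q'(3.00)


(1) = 1.68
(2) = 1.00
(3) = 4.52
(4) = 1.00
(5) = 0.88
(6) = 1.00
(7) = 0.61
(8) = 1.00
(9) = 2.61
(10) = 1.00
(11) = -0.65
(12) = 1.00
(13) = 1.56
(14) = 1.00
(15) = 0.10
(16) = 1.00
(17) = -3.00
(18) = 1.00
(19) = 3.00
(20) = 1.00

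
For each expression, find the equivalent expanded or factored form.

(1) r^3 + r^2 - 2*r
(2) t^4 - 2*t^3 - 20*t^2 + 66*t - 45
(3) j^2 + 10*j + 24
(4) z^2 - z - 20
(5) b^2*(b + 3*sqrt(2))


(1) = r*(r - 1)*(r + 2)
(2) = (t - 3)^2*(t - 1)*(t + 5)
(3) = (j + 4)*(j + 6)
(4) = (z - 5)*(z + 4)
(5) = b^3 + 3*sqrt(2)*b^2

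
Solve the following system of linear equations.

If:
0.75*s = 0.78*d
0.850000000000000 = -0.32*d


Then:
d = -2.66
s = -2.76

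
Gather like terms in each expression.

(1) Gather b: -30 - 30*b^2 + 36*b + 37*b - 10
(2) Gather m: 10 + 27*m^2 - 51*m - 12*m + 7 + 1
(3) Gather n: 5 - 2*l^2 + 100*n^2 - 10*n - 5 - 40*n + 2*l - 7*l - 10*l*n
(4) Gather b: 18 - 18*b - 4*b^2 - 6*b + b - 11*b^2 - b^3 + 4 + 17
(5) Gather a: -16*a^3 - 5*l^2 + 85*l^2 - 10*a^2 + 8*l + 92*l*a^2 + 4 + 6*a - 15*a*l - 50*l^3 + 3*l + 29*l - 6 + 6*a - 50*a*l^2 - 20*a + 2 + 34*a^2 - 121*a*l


(1) = -30*b^2 + 73*b - 40
(2) = 27*m^2 - 63*m + 18
(3) = -2*l^2 - 5*l + 100*n^2 + n*(-10*l - 50)
(4) = -b^3 - 15*b^2 - 23*b + 39
(5) = -16*a^3 + a^2*(92*l + 24) + a*(-50*l^2 - 136*l - 8) - 50*l^3 + 80*l^2 + 40*l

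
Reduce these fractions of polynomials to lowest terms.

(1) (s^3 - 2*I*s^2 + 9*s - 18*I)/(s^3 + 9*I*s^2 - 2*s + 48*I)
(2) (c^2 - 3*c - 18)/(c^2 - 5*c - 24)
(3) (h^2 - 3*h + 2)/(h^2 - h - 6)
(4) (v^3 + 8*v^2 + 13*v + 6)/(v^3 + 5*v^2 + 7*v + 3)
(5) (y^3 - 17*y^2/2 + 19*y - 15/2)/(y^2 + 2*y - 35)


(1) = (s - 3*I)/(s + 8*I)
(2) = (c - 6)/(c - 8)
(3) = (h^2 - 3*h + 2)/(h^2 - h - 6)
(4) = (v + 6)/(v + 3)
(5) = (2*y^2 - 7*y + 3)/(2*y + 14)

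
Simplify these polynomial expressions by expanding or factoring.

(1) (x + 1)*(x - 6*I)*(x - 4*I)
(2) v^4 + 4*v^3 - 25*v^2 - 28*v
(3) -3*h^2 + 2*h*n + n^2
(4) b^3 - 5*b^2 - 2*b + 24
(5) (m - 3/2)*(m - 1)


(1) = x^3 + x^2 - 10*I*x^2 - 24*x - 10*I*x - 24
(2) = v*(v - 4)*(v + 1)*(v + 7)
(3) = (-h + n)*(3*h + n)
(4) = (b - 4)*(b - 3)*(b + 2)
(5) = m^2 - 5*m/2 + 3/2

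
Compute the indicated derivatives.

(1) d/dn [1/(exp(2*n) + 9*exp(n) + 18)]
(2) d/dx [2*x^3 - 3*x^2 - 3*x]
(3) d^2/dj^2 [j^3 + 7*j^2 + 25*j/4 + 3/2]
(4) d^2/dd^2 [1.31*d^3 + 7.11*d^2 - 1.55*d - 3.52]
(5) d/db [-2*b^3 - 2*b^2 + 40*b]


(1) = (-2*exp(n) - 9)*exp(n)/(exp(2*n) + 9*exp(n) + 18)^2
(2) = 6*x^2 - 6*x - 3
(3) = 6*j + 14
(4) = 7.86*d + 14.22
(5) = -6*b^2 - 4*b + 40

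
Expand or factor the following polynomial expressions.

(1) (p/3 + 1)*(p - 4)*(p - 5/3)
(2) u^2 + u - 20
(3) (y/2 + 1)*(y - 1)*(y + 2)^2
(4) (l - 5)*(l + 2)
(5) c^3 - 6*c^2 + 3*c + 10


(1) = p^3/3 - 8*p^2/9 - 31*p/9 + 20/3
(2) = (u - 4)*(u + 5)
(3) = y^4/2 + 5*y^3/2 + 3*y^2 - 2*y - 4
(4) = l^2 - 3*l - 10
(5) = (c - 5)*(c - 2)*(c + 1)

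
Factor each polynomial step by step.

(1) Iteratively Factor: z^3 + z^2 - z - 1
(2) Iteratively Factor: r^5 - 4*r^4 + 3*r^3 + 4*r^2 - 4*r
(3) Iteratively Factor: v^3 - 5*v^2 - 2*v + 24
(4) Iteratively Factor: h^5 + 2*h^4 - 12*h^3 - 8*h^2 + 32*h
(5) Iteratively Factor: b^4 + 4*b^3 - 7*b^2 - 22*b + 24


(1) = (z + 1)*(z^2 - 1) = (z - 1)*(z + 1)*(z + 1)
(2) = (r - 2)*(r^4 - 2*r^3 - r^2 + 2*r) = (r - 2)*(r - 1)*(r^3 - r^2 - 2*r) = r*(r - 2)*(r - 1)*(r^2 - r - 2) = r*(r - 2)^2*(r - 1)*(r + 1)
(3) = (v - 3)*(v^2 - 2*v - 8) = (v - 3)*(v + 2)*(v - 4)
(4) = (h)*(h^4 + 2*h^3 - 12*h^2 - 8*h + 32) = h*(h - 2)*(h^3 + 4*h^2 - 4*h - 16) = h*(h - 2)*(h + 2)*(h^2 + 2*h - 8) = h*(h - 2)*(h + 2)*(h + 4)*(h - 2)
(5) = (b - 1)*(b^3 + 5*b^2 - 2*b - 24) = (b - 1)*(b + 3)*(b^2 + 2*b - 8) = (b - 2)*(b - 1)*(b + 3)*(b + 4)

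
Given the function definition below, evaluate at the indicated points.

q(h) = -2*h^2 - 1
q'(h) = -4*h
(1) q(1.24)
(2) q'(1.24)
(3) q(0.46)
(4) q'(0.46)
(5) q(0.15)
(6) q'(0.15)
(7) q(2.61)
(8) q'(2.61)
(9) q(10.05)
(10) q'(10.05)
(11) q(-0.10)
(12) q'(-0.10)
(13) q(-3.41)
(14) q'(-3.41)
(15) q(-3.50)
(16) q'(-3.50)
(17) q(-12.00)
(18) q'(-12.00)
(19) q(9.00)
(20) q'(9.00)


(1) = -4.08
(2) = -4.96
(3) = -1.42
(4) = -1.84
(5) = -1.04
(6) = -0.60
(7) = -14.62
(8) = -10.44
(9) = -203.01
(10) = -40.20
(11) = -1.02
(12) = 0.40
(13) = -24.26
(14) = 13.64
(15) = -25.50
(16) = 14.00
(17) = -289.00
(18) = 48.00
(19) = -163.00
(20) = -36.00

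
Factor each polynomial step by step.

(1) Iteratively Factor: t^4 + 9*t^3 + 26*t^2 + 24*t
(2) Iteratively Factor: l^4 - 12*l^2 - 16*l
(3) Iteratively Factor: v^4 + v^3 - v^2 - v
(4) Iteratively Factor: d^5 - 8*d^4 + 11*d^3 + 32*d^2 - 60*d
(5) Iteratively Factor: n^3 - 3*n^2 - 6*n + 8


(1) = (t + 3)*(t^3 + 6*t^2 + 8*t) = (t + 3)*(t + 4)*(t^2 + 2*t) = t*(t + 3)*(t + 4)*(t + 2)
(2) = (l + 2)*(l^3 - 2*l^2 - 8*l) = (l - 4)*(l + 2)*(l^2 + 2*l) = l*(l - 4)*(l + 2)*(l + 2)
(3) = (v)*(v^3 + v^2 - v - 1) = v*(v + 1)*(v^2 - 1) = v*(v - 1)*(v + 1)*(v + 1)
(4) = (d)*(d^4 - 8*d^3 + 11*d^2 + 32*d - 60) = d*(d + 2)*(d^3 - 10*d^2 + 31*d - 30) = d*(d - 3)*(d + 2)*(d^2 - 7*d + 10) = d*(d - 3)*(d - 2)*(d + 2)*(d - 5)
(5) = (n - 1)*(n^2 - 2*n - 8) = (n - 1)*(n + 2)*(n - 4)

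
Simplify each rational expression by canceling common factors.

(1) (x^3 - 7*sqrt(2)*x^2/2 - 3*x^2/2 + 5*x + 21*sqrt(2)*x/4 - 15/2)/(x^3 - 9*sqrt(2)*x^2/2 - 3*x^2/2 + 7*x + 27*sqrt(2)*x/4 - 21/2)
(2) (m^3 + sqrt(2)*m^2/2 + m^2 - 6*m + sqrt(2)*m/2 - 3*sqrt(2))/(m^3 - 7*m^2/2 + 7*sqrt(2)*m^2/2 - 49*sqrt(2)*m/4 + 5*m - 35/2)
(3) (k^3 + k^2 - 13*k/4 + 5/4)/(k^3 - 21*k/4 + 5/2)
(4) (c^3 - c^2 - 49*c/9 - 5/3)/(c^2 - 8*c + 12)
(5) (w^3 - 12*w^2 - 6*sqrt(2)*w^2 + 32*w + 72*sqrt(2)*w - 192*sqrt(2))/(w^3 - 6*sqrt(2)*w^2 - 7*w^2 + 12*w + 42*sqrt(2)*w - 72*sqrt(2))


(1) = (16*x - 40*sqrt(2))/(16*x - 56*sqrt(2))
(2) = (8*m^3 + m^2*(4*sqrt(2) + 8) + m*(-48 + 4*sqrt(2)) - 24*sqrt(2))/(8*m^3 + m^2*(-28 + 28*sqrt(2)) + m*(40 - 98*sqrt(2)) - 140)
(3) = (k - 1)/(k - 2)
(4) = (9*c^3 - 9*c^2 - 49*c - 15)/(9*c^2 - 72*c + 108)
(5) = (w - 8)/(w - 3)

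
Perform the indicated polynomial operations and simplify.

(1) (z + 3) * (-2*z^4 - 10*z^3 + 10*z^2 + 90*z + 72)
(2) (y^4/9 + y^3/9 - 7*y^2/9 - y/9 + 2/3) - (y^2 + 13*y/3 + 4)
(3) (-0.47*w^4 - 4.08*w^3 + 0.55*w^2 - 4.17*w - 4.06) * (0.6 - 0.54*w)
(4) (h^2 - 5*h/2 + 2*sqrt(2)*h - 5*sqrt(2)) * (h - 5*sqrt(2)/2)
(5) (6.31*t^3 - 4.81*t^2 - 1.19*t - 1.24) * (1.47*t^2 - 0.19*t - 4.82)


(1) = -2*z^5 - 16*z^4 - 20*z^3 + 120*z^2 + 342*z + 216
(2) = y^4/9 + y^3/9 - 16*y^2/9 - 40*y/9 - 10/3
(3) = 0.2538*w^5 + 1.9212*w^4 - 2.745*w^3 + 2.5818*w^2 - 0.3096*w - 2.436
(4) = h^3 - 5*h^2/2 - sqrt(2)*h^2/2 - 10*h + 5*sqrt(2)*h/4 + 25
(5) = 9.2757*t^5 - 8.2696*t^4 - 31.2496*t^3 + 21.5875*t^2 + 5.9714*t + 5.9768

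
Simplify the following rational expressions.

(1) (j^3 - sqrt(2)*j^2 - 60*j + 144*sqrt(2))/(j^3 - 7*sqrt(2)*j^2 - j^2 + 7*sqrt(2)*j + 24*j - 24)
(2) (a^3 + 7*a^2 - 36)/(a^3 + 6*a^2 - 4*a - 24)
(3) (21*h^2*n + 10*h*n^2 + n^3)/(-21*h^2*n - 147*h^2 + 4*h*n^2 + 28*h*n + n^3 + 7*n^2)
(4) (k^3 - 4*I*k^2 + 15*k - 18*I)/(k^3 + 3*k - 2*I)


(1) = (j + 6*sqrt(2))/(j - 1)
(2) = (a + 3)/(a + 2)
(3) = (-3*h*n - n^2)/(3*h*n + 21*h - n^2 - 7*n)
(4) = (k^2 - 3*I*k + 18)/(k^2 + I*k + 2)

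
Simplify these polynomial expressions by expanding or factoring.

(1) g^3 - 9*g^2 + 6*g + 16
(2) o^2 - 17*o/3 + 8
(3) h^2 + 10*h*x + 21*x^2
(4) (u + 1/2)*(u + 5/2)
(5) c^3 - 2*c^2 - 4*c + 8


(1) = (g - 8)*(g - 2)*(g + 1)
(2) = (o - 3)*(o - 8/3)
(3) = (h + 3*x)*(h + 7*x)
(4) = u^2 + 3*u + 5/4
(5) = (c - 2)^2*(c + 2)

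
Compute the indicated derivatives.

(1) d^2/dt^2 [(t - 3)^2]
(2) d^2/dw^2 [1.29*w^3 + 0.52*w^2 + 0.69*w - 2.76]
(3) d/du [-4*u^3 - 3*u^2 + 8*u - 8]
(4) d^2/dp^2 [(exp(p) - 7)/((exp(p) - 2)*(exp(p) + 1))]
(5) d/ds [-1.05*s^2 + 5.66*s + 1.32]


(1) = 2
(2) = 7.74*w + 1.04
(3) = -12*u^2 - 6*u + 8
(4) = (exp(4*p) - 27*exp(3*p) + 33*exp(2*p) - 65*exp(p) + 18)*exp(p)/(exp(6*p) - 3*exp(5*p) - 3*exp(4*p) + 11*exp(3*p) + 6*exp(2*p) - 12*exp(p) - 8)
(5) = 5.66 - 2.1*s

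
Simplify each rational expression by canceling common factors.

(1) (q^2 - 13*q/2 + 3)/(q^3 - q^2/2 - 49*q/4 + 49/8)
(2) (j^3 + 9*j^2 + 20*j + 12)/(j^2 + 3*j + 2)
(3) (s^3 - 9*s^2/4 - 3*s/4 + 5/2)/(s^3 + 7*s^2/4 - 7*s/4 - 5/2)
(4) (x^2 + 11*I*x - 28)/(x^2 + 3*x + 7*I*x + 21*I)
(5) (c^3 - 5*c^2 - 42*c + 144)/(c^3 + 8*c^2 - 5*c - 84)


(1) = (4*q - 24)/(4*q^2 - 49)
(2) = j + 6
(3) = (s - 2)/(s + 2)
(4) = (x + 4*I)/(x + 3)
(5) = (c^2 - 2*c - 48)/(c^2 + 11*c + 28)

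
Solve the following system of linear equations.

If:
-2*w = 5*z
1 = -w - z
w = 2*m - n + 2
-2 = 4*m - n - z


Then:
m = 7/6
n = 6
w = -5/3
z = 2/3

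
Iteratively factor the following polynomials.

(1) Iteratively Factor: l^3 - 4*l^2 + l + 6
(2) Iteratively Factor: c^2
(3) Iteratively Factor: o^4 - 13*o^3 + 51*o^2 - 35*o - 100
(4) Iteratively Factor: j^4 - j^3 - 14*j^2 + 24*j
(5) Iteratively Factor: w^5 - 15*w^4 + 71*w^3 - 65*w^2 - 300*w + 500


(1) = (l + 1)*(l^2 - 5*l + 6) = (l - 3)*(l + 1)*(l - 2)
(2) = (c)*(c)
(3) = (o - 5)*(o^3 - 8*o^2 + 11*o + 20) = (o - 5)*(o - 4)*(o^2 - 4*o - 5) = (o - 5)^2*(o - 4)*(o + 1)
(4) = (j + 4)*(j^3 - 5*j^2 + 6*j) = (j - 2)*(j + 4)*(j^2 - 3*j) = (j - 3)*(j - 2)*(j + 4)*(j)
(5) = (w - 2)*(w^4 - 13*w^3 + 45*w^2 + 25*w - 250) = (w - 2)*(w + 2)*(w^3 - 15*w^2 + 75*w - 125) = (w - 5)*(w - 2)*(w + 2)*(w^2 - 10*w + 25) = (w - 5)^2*(w - 2)*(w + 2)*(w - 5)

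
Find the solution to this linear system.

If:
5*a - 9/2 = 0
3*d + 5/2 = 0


Then:
a = 9/10
d = -5/6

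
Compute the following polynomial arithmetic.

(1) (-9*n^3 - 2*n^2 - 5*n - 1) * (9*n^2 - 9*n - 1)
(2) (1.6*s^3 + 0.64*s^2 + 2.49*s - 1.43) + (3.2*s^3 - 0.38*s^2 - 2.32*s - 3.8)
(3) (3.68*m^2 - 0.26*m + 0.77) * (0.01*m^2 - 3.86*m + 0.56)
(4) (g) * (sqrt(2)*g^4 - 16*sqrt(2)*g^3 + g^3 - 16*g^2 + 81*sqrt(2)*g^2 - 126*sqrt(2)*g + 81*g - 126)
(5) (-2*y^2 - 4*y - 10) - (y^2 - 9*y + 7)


(1) = -81*n^5 + 63*n^4 - 18*n^3 + 38*n^2 + 14*n + 1
(2) = 4.8*s^3 + 0.26*s^2 + 0.17*s - 5.23
(3) = 0.0368*m^4 - 14.2074*m^3 + 3.0721*m^2 - 3.1178*m + 0.4312
(4) = sqrt(2)*g^5 - 16*sqrt(2)*g^4 + g^4 - 16*g^3 + 81*sqrt(2)*g^3 - 126*sqrt(2)*g^2 + 81*g^2 - 126*g
(5) = -3*y^2 + 5*y - 17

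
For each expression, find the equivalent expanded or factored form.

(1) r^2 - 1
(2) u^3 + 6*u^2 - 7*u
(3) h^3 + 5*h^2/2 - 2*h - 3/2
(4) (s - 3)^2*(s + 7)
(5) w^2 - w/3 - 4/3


(1) = (r - 1)*(r + 1)
(2) = u*(u - 1)*(u + 7)
(3) = (h - 1)*(h + 1/2)*(h + 3)
(4) = s^3 + s^2 - 33*s + 63
(5) = (w - 4/3)*(w + 1)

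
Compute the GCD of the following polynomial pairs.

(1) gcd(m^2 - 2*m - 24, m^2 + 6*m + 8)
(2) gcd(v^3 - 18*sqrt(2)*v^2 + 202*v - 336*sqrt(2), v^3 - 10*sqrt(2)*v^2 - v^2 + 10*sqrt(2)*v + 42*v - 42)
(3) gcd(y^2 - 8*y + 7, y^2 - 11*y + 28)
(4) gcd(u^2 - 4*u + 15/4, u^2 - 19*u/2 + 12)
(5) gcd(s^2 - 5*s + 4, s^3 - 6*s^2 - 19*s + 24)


(1) = gcd((m - 6)*(m + 4), (m + 2)*(m + 4)) = m + 4
(2) = gcd((v - 8*sqrt(2))*(v - 7*sqrt(2))*(v - 3*sqrt(2)), (v - 1)*(v - 7*sqrt(2))*(v - 3*sqrt(2))) = v^2 - 10*sqrt(2)*v + 42
(3) = gcd((y - 7)*(y - 1), (y - 7)*(y - 4)) = y - 7
(4) = u - 3/2
(5) = s - 1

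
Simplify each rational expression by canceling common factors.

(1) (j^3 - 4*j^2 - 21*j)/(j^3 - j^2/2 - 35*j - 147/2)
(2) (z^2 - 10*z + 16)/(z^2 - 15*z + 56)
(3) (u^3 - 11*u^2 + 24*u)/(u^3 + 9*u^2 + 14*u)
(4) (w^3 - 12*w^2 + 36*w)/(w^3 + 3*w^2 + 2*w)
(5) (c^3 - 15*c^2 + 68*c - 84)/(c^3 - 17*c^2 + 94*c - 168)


(1) = 2*j/(2*j + 7)
(2) = (z - 2)/(z - 7)
(3) = (u^2 - 11*u + 24)/(u^2 + 9*u + 14)
(4) = (w^2 - 12*w + 36)/(w^2 + 3*w + 2)
(5) = (c - 2)/(c - 4)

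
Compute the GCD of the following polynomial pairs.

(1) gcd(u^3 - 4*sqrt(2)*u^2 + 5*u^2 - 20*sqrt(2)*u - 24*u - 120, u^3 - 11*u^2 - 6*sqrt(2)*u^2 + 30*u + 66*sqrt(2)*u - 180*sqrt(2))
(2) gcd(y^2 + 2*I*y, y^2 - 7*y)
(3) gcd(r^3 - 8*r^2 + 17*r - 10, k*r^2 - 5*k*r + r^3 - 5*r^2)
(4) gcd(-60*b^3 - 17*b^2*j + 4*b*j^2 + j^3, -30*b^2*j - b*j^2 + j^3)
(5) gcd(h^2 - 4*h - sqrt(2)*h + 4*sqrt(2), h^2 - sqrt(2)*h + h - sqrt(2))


(1) = u - 6*sqrt(2)
(2) = gcd(y*(y + 2*I), y*(y - 7)) = y
(3) = r - 5
(4) = gcd((-4*b + j)*(3*b + j)*(5*b + j), j*(-6*b + j)*(5*b + j)) = 5*b + j
(5) = gcd((h - 4)*(h - sqrt(2)), (h + 1)*(h - sqrt(2))) = h - sqrt(2)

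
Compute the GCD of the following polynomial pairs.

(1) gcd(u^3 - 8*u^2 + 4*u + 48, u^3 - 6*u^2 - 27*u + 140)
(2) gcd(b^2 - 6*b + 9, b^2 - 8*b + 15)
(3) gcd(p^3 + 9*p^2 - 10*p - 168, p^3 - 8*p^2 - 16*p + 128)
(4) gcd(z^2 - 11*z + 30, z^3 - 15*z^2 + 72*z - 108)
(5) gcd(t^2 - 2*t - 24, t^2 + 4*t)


(1) = u - 4
(2) = b - 3
(3) = gcd((p - 4)*(p + 6)*(p + 7), (p - 8)*(p - 4)*(p + 4)) = p - 4
(4) = z - 6
(5) = t + 4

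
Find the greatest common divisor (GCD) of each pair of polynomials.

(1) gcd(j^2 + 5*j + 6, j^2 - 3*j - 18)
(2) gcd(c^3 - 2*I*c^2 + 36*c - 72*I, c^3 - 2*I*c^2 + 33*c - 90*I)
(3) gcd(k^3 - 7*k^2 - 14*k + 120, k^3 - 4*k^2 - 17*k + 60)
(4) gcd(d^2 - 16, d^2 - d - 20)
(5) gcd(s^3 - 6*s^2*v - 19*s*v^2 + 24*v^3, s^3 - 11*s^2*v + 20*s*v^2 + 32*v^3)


(1) = gcd((j + 2)*(j + 3), (j - 6)*(j + 3)) = j + 3
(2) = c + 6*I
(3) = gcd((k - 6)*(k - 5)*(k + 4), (k - 5)*(k - 3)*(k + 4)) = k^2 - k - 20
(4) = gcd((d - 4)*(d + 4), (d - 5)*(d + 4)) = d + 4
(5) = gcd((s - 8*v)*(s - v)*(s + 3*v), (s - 8*v)*(s - 4*v)*(s + v)) = s - 8*v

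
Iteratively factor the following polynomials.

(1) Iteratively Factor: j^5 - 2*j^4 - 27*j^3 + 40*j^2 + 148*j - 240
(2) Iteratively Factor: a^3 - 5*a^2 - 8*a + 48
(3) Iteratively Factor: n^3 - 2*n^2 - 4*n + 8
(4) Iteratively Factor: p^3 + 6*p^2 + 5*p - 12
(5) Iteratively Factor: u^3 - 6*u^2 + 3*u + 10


(1) = (j + 3)*(j^4 - 5*j^3 - 12*j^2 + 76*j - 80) = (j - 2)*(j + 3)*(j^3 - 3*j^2 - 18*j + 40) = (j - 5)*(j - 2)*(j + 3)*(j^2 + 2*j - 8) = (j - 5)*(j - 2)^2*(j + 3)*(j + 4)
(2) = (a - 4)*(a^2 - a - 12) = (a - 4)*(a + 3)*(a - 4)
(3) = (n - 2)*(n^2 - 4) = (n - 2)^2*(n + 2)
(4) = (p + 3)*(p^2 + 3*p - 4) = (p + 3)*(p + 4)*(p - 1)
(5) = (u - 5)*(u^2 - u - 2) = (u - 5)*(u + 1)*(u - 2)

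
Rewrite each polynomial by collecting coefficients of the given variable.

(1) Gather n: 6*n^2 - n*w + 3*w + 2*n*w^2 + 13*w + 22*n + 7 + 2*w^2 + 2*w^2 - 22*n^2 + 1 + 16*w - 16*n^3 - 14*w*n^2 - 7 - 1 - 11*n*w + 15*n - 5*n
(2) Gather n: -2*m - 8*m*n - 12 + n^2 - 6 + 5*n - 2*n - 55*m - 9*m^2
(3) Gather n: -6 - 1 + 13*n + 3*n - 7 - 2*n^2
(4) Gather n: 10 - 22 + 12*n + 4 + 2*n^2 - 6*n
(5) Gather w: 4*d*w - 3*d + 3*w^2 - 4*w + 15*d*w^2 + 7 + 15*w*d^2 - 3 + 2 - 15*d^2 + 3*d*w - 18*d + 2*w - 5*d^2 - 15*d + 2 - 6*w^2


(1) = -16*n^3 + n^2*(-14*w - 16) + n*(2*w^2 - 12*w + 32) + 4*w^2 + 32*w
(2) = -9*m^2 - 57*m + n^2 + n*(3 - 8*m) - 18
(3) = -2*n^2 + 16*n - 14
(4) = 2*n^2 + 6*n - 8
(5) = -20*d^2 - 36*d + w^2*(15*d - 3) + w*(15*d^2 + 7*d - 2) + 8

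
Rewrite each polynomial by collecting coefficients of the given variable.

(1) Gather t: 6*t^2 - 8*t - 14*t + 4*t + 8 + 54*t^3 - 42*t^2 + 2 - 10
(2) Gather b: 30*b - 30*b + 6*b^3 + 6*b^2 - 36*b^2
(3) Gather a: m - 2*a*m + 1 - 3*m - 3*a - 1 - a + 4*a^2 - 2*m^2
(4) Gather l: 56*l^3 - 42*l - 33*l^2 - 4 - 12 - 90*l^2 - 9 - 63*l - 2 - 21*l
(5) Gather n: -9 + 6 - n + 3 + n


(1) = 54*t^3 - 36*t^2 - 18*t
(2) = 6*b^3 - 30*b^2
(3) = 4*a^2 + a*(-2*m - 4) - 2*m^2 - 2*m
(4) = 56*l^3 - 123*l^2 - 126*l - 27
(5) = 0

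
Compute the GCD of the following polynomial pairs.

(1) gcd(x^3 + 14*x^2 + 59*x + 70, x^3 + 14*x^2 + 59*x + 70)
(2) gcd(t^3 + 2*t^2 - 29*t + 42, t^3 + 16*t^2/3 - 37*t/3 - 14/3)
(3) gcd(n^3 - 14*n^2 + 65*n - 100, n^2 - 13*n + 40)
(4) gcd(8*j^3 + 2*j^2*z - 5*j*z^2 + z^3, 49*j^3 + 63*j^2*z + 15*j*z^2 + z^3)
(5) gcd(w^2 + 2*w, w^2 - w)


(1) = gcd((x + 2)*(x + 5)*(x + 7), (x + 2)*(x + 5)*(x + 7)) = x^3 + 14*x^2 + 59*x + 70
(2) = t^2 + 5*t - 14
(3) = gcd((n - 5)^2*(n - 4), (n - 8)*(n - 5)) = n - 5
(4) = j + z
(5) = w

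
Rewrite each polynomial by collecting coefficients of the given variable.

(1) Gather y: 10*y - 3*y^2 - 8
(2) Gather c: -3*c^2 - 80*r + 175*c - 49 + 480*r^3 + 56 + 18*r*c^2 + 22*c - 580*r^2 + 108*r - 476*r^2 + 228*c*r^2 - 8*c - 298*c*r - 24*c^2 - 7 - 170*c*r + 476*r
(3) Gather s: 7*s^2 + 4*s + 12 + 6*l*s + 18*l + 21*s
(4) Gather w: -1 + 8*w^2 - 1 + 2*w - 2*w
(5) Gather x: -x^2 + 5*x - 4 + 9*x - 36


(1) = -3*y^2 + 10*y - 8
(2) = c^2*(18*r - 27) + c*(228*r^2 - 468*r + 189) + 480*r^3 - 1056*r^2 + 504*r
(3) = 18*l + 7*s^2 + s*(6*l + 25) + 12
(4) = 8*w^2 - 2
(5) = -x^2 + 14*x - 40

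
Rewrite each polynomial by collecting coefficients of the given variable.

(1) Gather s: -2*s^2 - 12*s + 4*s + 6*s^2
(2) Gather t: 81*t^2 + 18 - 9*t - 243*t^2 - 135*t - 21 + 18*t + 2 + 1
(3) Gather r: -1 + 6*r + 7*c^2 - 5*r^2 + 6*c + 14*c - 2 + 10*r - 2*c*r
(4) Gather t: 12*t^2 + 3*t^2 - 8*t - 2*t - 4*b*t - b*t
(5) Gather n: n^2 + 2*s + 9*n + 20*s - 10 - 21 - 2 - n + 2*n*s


(1) = 4*s^2 - 8*s
(2) = -162*t^2 - 126*t
(3) = 7*c^2 + 20*c - 5*r^2 + r*(16 - 2*c) - 3
(4) = 15*t^2 + t*(-5*b - 10)
(5) = n^2 + n*(2*s + 8) + 22*s - 33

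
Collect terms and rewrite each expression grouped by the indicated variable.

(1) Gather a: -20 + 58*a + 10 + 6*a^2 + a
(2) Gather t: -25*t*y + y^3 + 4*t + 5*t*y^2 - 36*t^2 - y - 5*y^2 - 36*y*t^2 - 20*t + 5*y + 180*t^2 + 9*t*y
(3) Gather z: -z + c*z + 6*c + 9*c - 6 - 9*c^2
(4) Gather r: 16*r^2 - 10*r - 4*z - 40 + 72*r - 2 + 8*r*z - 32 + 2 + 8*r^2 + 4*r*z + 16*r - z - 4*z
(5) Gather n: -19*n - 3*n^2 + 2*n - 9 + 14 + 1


(1) = 6*a^2 + 59*a - 10
(2) = t^2*(144 - 36*y) + t*(5*y^2 - 16*y - 16) + y^3 - 5*y^2 + 4*y
(3) = -9*c^2 + 15*c + z*(c - 1) - 6
(4) = 24*r^2 + r*(12*z + 78) - 9*z - 72
(5) = -3*n^2 - 17*n + 6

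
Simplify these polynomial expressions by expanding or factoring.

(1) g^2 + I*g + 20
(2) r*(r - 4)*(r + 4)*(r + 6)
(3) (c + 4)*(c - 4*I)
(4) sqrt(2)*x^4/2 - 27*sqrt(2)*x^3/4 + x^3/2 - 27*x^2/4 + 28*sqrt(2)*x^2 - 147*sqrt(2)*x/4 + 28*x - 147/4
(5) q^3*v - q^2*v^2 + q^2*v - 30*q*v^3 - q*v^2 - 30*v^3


(1) = (g - 4*I)*(g + 5*I)
(2) = r^4 + 6*r^3 - 16*r^2 - 96*r
(3) = c^2 + 4*c - 4*I*c - 16*I
(4) = (x - 7)*(x - 7/2)*(x - 3)*(sqrt(2)*x/2 + 1/2)
(5) = (q - 6*v)*(q + 5*v)*(q*v + v)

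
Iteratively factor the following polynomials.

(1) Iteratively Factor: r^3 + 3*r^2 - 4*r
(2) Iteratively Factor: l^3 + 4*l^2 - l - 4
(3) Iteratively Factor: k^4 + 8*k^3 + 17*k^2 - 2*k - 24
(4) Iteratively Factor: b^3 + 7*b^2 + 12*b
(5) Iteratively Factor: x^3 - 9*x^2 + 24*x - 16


(1) = (r + 4)*(r^2 - r) = (r - 1)*(r + 4)*(r)
(2) = (l - 1)*(l^2 + 5*l + 4) = (l - 1)*(l + 1)*(l + 4)
(3) = (k + 4)*(k^3 + 4*k^2 + k - 6) = (k + 3)*(k + 4)*(k^2 + k - 2) = (k - 1)*(k + 3)*(k + 4)*(k + 2)
(4) = (b + 3)*(b^2 + 4*b) = (b + 3)*(b + 4)*(b)
(5) = (x - 4)*(x^2 - 5*x + 4) = (x - 4)^2*(x - 1)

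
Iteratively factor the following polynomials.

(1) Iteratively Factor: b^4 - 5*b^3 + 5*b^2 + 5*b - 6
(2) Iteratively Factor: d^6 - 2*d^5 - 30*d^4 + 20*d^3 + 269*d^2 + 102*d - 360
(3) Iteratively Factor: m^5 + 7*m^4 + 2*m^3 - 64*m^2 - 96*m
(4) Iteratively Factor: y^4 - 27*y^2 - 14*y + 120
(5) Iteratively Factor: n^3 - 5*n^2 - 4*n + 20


(1) = (b + 1)*(b^3 - 6*b^2 + 11*b - 6) = (b - 3)*(b + 1)*(b^2 - 3*b + 2) = (b - 3)*(b - 2)*(b + 1)*(b - 1)
(2) = (d - 1)*(d^5 - d^4 - 31*d^3 - 11*d^2 + 258*d + 360) = (d - 5)*(d - 1)*(d^4 + 4*d^3 - 11*d^2 - 66*d - 72) = (d - 5)*(d - 1)*(d + 3)*(d^3 + d^2 - 14*d - 24) = (d - 5)*(d - 4)*(d - 1)*(d + 3)*(d^2 + 5*d + 6) = (d - 5)*(d - 4)*(d - 1)*(d + 3)^2*(d + 2)
(3) = (m + 2)*(m^4 + 5*m^3 - 8*m^2 - 48*m) = (m - 3)*(m + 2)*(m^3 + 8*m^2 + 16*m) = (m - 3)*(m + 2)*(m + 4)*(m^2 + 4*m) = (m - 3)*(m + 2)*(m + 4)^2*(m)
(4) = (y - 2)*(y^3 + 2*y^2 - 23*y - 60) = (y - 5)*(y - 2)*(y^2 + 7*y + 12) = (y - 5)*(y - 2)*(y + 4)*(y + 3)
(5) = (n - 5)*(n^2 - 4) = (n - 5)*(n + 2)*(n - 2)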